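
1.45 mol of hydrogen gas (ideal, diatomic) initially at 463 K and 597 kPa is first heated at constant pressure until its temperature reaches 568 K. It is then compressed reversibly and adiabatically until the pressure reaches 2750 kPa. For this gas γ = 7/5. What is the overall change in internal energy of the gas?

12500 J

V₁ = nRT₁/P₁ = 1.45×8.314×463/597 = 9.35 L.
Step 1 — Isobaric: P stays 597 kPa; V/T = const ⇒ T₂ = 568 K, V₂ = 11.5 L.
W = PΔV = 597×(11.5−9.35) kPa·L = 1270 J.
ΔU = nCvΔT = 1.45×20.8×(568−463) = 3160 J.
Q = ΔU + W = nCpΔT = 4430 J.
State after step 1: P = 597 kPa, V = 11.5 L, T = 568 K.
Step 2 — Adiabatic: T₂/T₁ = (P₂/P₁)^((γ−1)/γ) ⇒ T₂ = 568×(4.61)^0.286 = 879 K; V₂ = 3.85 L.
ΔU = nCvΔT = 1.45×20.8×(879−568) = 9370 J.
Q = 0 for an adiabatic process, so W = −ΔU = -9370 J.
Net over both steps: W = -8100 J, Q = 4430 J, ΔU = 12500 J.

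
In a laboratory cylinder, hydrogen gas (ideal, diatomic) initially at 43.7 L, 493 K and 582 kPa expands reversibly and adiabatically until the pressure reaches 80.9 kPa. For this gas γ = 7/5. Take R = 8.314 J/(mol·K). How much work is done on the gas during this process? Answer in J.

n = P₁V₁/(RT₁) = 582×43.7/(8.314×493) = 6.21 mol.
Adiabatic: T₂/T₁ = (P₂/P₁)^((γ−1)/γ) ⇒ T₂ = 493×(0.139)^0.286 = 281 K; V₂ = 179 L.
ΔU = nCvΔT = 6.21×20.8×(281−493) = -27400 J.
Q = 0 for an adiabatic process, so W = −ΔU = 27400 J.
Work done on the gas = −W_by = -27400 J.

-27400 J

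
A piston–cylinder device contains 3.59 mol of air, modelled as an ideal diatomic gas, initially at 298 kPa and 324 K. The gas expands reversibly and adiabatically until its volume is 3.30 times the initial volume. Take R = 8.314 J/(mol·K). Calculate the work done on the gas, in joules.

V₁ = nRT₁/P₁ = 3.59×8.314×324/298 = 32.5 L.
Adiabatic: TV^(γ−1) = const ⇒ T₂ = 324×(0.303)^0.400 = 201 K; PV^γ = const ⇒ P₂ = 56.0 kPa.
ΔU = nCvΔT = 3.59×20.8×(201−324) = -9180 J.
Q = 0 for an adiabatic process, so W = −ΔU = 9180 J.
Work done on the gas = −W_by = -9180 J.

-9180 J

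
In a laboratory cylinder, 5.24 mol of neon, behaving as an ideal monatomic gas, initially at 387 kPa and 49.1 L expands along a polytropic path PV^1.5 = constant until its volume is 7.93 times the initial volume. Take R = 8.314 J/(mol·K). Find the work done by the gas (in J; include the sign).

24500 J

T₁ = P₁V₁/(nR) = 387×49.1/(5.24×8.314) = 436 K.
Polytropic n=1.5: T₂ = T₁(V₁/V₂)^(n−1) = 436×(0.126)^0.50 = 155 K; P₂ = P₁(V₁/V₂)^n = 17.3 kPa.
W = (P₁V₁−P₂V₂)/(n−1) = (387×49.1−17.3×389)/0.50 = 24500 J.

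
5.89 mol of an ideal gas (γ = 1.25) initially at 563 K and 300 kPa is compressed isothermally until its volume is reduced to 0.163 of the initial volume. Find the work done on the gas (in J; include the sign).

V₁ = nRT₁/P₁ = 5.89×8.314×563/300 = 91.9 L.
Isothermal: T stays 563 K; PV = const ⇒ V₂ = 15.0 L, P₂ = 1840 kPa.
W = nRT ln(V₂/V₁) = 5.89×8.314×563×ln(0.163) = -50000 J.
Work done on the gas = −W_by = 50000 J.

50000 J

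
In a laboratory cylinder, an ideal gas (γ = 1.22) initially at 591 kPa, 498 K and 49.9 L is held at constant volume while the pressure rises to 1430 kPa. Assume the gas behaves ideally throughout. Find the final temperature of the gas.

Isochoric: V stays 49.9 L; P/T = const ⇒ T₂ = 1200 K, P₂ = 1430 kPa.

1200 K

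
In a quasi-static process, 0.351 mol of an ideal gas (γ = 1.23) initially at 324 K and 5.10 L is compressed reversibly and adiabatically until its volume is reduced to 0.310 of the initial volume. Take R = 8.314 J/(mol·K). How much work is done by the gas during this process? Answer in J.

-1270 J

P₁ = nRT₁/V₁ = 0.351×8.314×324/5.10 = 185 kPa.
Adiabatic: TV^(γ−1) = const ⇒ T₂ = 324×(3.23)^0.230 = 424 K; PV^γ = const ⇒ P₂ = 783 kPa.
ΔU = nCvΔT = 0.351×36.1×(424−324) = 1270 J.
Q = 0 for an adiabatic process, so W = −ΔU = -1270 J.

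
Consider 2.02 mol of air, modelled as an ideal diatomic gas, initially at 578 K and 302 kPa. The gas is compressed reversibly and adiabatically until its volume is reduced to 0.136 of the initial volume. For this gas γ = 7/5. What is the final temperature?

V₁ = nRT₁/P₁ = 2.02×8.314×578/302 = 32.1 L.
Adiabatic: TV^(γ−1) = const ⇒ T₂ = 578×(7.35)^0.400 = 1280 K; PV^γ = const ⇒ P₂ = 4930 kPa.

1280 K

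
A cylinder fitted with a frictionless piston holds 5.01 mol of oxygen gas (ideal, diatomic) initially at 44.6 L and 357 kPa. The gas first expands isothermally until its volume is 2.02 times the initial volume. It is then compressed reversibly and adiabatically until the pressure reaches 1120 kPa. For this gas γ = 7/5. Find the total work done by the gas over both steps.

-16500 J

T₁ = P₁V₁/(nR) = 357×44.6/(5.01×8.314) = 382 K.
Step 1 — Isothermal: T stays 382 K; PV = const ⇒ V₂ = 90.1 L, P₂ = 177 kPa.
ΔU = 0 (ideal gas, T constant).
W = nRT ln(V₂/V₁) = 5.01×8.314×382×ln(2.02) = 11200 J.
Q = ΔU + W = 11200 J.
State after step 1: P = 177 kPa, V = 90.1 L, T = 382 K.
Step 2 — Adiabatic: T₂/T₁ = (P₂/P₁)^((γ−1)/γ) ⇒ T₂ = 382×(6.34)^0.286 = 648 K; V₂ = 24.1 L.
ΔU = nCvΔT = 5.01×20.8×(648−382) = 27700 J.
Q = 0 for an adiabatic process, so W = −ΔU = -27700 J.
Net over both steps: W = -16500 J, Q = 11200 J, ΔU = 27700 J.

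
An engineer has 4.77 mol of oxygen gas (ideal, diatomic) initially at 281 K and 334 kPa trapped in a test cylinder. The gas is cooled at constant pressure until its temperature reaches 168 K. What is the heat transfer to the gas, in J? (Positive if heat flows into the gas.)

V₁ = nRT₁/P₁ = 4.77×8.314×281/334 = 33.4 L.
Isobaric: P stays 334 kPa; V/T = const ⇒ T₂ = 168 K, V₂ = 19.9 L.
W = PΔV = 334×(19.9−33.4) kPa·L = -4480 J.
ΔU = nCvΔT = 4.77×20.8×(168−281) = -11200 J.
Q = ΔU + W = nCpΔT = -15700 J.

-15700 J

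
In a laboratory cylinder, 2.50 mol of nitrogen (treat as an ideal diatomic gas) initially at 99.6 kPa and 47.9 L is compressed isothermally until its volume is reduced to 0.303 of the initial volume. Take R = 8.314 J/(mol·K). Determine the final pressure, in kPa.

329 kPa

T₁ = P₁V₁/(nR) = 99.6×47.9/(2.50×8.314) = 230 K.
Isothermal: T stays 230 K; PV = const ⇒ V₂ = 14.5 L, P₂ = 329 kPa.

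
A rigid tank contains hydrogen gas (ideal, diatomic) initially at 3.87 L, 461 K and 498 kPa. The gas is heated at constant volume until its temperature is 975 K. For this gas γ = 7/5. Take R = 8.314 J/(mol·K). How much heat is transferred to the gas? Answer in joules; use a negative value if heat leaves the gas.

n = P₁V₁/(RT₁) = 498×3.87/(8.314×461) = 0.503 mol.
Isochoric: V stays 3.87 L; P/T = const ⇒ T₂ = 975 K, P₂ = 1050 kPa.
W = 0 (no volume change).
ΔU = nCvΔT = 0.503×20.8×(975−461) = 5370 J.
Q = ΔU = 5370 J.

5370 J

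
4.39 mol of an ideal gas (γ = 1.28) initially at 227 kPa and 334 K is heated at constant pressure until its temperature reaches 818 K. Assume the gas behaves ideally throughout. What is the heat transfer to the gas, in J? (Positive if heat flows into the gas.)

80800 J

V₁ = nRT₁/P₁ = 4.39×8.314×334/227 = 53.7 L.
Isobaric: P stays 227 kPa; V/T = const ⇒ T₂ = 818 K, V₂ = 132 L.
W = PΔV = 227×(132−53.7) kPa·L = 17700 J.
ΔU = nCvΔT = 4.39×29.7×(818−334) = 63100 J.
Q = ΔU + W = nCpΔT = 80800 J.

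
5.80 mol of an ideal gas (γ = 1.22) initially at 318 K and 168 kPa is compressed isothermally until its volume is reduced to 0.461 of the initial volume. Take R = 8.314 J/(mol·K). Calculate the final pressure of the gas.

364 kPa

V₁ = nRT₁/P₁ = 5.80×8.314×318/168 = 91.3 L.
Isothermal: T stays 318 K; PV = const ⇒ V₂ = 42.1 L, P₂ = 364 kPa.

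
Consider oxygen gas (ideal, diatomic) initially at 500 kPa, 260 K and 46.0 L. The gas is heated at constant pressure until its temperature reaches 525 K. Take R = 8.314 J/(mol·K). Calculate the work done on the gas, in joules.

-23400 J

n = P₁V₁/(RT₁) = 500×46.0/(8.314×260) = 10.6 mol.
Isobaric: P stays 500 kPa; V/T = const ⇒ T₂ = 525 K, V₂ = 92.9 L.
W = PΔV = 500×(92.9−46.0) kPa·L = 23400 J.
Work done on the gas = −W_by = -23400 J.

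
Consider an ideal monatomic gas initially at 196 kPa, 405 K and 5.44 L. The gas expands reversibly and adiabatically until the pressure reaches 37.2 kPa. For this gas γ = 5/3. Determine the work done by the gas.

n = P₁V₁/(RT₁) = 196×5.44/(8.314×405) = 0.317 mol.
Adiabatic: T₂/T₁ = (P₂/P₁)^((γ−1)/γ) ⇒ T₂ = 405×(0.190)^0.400 = 208 K; V₂ = 14.7 L.
ΔU = nCvΔT = 0.317×12.5×(208−405) = -777 J.
Q = 0 for an adiabatic process, so W = −ΔU = 777 J.

777 J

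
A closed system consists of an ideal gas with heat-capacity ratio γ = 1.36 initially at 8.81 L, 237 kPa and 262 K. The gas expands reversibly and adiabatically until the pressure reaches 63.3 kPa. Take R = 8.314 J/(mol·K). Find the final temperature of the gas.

185 K

Adiabatic: T₂/T₁ = (P₂/P₁)^((γ−1)/γ) ⇒ T₂ = 262×(0.267)^0.265 = 185 K; V₂ = 23.3 L.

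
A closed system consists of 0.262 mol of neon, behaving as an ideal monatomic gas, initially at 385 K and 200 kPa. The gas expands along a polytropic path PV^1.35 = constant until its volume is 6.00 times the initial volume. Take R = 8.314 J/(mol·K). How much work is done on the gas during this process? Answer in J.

V₁ = nRT₁/P₁ = 0.262×8.314×385/200 = 4.19 L.
Polytropic n=1.35: T₂ = T₁(V₁/V₂)^(n−1) = 385×(0.167)^0.35 = 206 K; P₂ = P₁(V₁/V₂)^n = 17.8 kPa.
W = (P₁V₁−P₂V₂)/(n−1) = (200×4.19−17.8×25.2)/0.35 = 1120 J.
Work done on the gas = −W_by = -1120 J.

-1120 J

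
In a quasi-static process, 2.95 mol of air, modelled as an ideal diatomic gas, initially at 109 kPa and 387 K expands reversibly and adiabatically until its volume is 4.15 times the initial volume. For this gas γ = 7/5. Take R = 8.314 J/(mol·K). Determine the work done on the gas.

V₁ = nRT₁/P₁ = 2.95×8.314×387/109 = 87.1 L.
Adiabatic: TV^(γ−1) = const ⇒ T₂ = 387×(0.241)^0.400 = 219 K; PV^γ = const ⇒ P₂ = 14.9 kPa.
ΔU = nCvΔT = 2.95×20.8×(219−387) = -10300 J.
Q = 0 for an adiabatic process, so W = −ΔU = 10300 J.
Work done on the gas = −W_by = -10300 J.

-10300 J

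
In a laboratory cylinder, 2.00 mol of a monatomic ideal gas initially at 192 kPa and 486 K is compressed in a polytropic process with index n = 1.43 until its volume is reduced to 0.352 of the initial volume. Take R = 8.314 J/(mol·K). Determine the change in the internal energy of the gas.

V₁ = nRT₁/P₁ = 2.00×8.314×486/192 = 42.1 L.
Polytropic n=1.43: T₂ = T₁(V₁/V₂)^(n−1) = 486×(2.84)^0.43 = 761 K; P₂ = P₁(V₁/V₂)^n = 855 kPa.
For an ideal gas ΔU = nCvΔT with Cv = (3/2)R = 12.5 J/(mol·K).
ΔU = 2.00×12.5×(761−486) = 6870 J.

6870 J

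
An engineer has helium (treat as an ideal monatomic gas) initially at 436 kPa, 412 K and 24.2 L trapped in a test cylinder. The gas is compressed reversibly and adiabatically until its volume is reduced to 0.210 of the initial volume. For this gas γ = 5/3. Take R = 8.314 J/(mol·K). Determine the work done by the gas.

-29000 J

n = P₁V₁/(RT₁) = 436×24.2/(8.314×412) = 3.08 mol.
Adiabatic: TV^(γ−1) = const ⇒ T₂ = 412×(4.76)^0.667 = 1170 K; PV^γ = const ⇒ P₂ = 5880 kPa.
ΔU = nCvΔT = 3.08×12.5×(1170−412) = 29000 J.
Q = 0 for an adiabatic process, so W = −ΔU = -29000 J.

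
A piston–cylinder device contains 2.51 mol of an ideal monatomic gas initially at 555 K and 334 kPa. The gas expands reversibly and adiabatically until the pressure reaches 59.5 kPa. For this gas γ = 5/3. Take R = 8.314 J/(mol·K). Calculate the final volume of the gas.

V₁ = nRT₁/P₁ = 2.51×8.314×555/334 = 34.7 L.
Adiabatic: T₂/T₁ = (P₂/P₁)^((γ−1)/γ) ⇒ T₂ = 555×(0.178)^0.400 = 278 K; V₂ = 97.6 L.

97.6 L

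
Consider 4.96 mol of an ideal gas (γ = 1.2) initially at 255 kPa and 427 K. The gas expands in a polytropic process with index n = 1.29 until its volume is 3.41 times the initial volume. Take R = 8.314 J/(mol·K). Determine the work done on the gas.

V₁ = nRT₁/P₁ = 4.96×8.314×427/255 = 69.1 L.
Polytropic n=1.29: T₂ = T₁(V₁/V₂)^(n−1) = 427×(0.293)^0.29 = 299 K; P₂ = P₁(V₁/V₂)^n = 52.4 kPa.
W = (P₁V₁−P₂V₂)/(n−1) = (255×69.1−52.4×235)/0.29 = 18200 J.
Work done on the gas = −W_by = -18200 J.

-18200 J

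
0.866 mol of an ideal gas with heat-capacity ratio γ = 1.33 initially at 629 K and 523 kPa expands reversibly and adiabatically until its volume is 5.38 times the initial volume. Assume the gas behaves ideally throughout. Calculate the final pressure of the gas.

V₁ = nRT₁/P₁ = 0.866×8.314×629/523 = 8.66 L.
Adiabatic: TV^(γ−1) = const ⇒ T₂ = 629×(0.186)^0.330 = 361 K; PV^γ = const ⇒ P₂ = 55.8 kPa.

55.8 kPa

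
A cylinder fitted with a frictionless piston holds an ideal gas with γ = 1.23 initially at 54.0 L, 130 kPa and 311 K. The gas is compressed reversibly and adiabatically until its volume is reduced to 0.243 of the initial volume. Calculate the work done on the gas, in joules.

n = P₁V₁/(RT₁) = 130×54.0/(8.314×311) = 2.71 mol.
Adiabatic: TV^(γ−1) = const ⇒ T₂ = 311×(4.12)^0.230 = 431 K; PV^γ = const ⇒ P₂ = 741 kPa.
ΔU = nCvΔT = 2.71×36.1×(431−311) = 11700 J.
Q = 0 for an adiabatic process, so W = −ΔU = -11700 J.
Work done on the gas = −W_by = 11700 J.

11700 J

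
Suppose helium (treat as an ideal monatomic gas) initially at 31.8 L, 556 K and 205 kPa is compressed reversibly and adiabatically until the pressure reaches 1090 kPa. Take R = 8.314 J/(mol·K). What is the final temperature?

1080 K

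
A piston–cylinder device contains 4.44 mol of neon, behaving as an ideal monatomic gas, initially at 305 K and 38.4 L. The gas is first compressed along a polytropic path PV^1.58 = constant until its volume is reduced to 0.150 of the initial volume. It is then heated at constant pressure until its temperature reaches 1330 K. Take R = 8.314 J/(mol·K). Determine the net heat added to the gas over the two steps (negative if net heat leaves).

33100 J

P₁ = nRT₁/V₁ = 4.44×8.314×305/38.4 = 293 kPa.
Step 1 — Polytropic n=1.58: T₂ = T₁(V₁/V₂)^(n−1) = 305×(6.67)^0.58 = 917 K; P₂ = P₁(V₁/V₂)^n = 5870 kPa.
W = (P₁V₁−P₂V₂)/(n−1) = (293×38.4−5870×5.76)/0.58 = -38900 J.
ΔU = nCvΔT = 4.44×12.5×(917−305) = 33900 J.
Q = ΔU + W = -5060 J.
State after step 1: P = 5870 kPa, V = 5.76 L, T = 917 K.
Step 2 — Isobaric: P stays 5870 kPa; V/T = const ⇒ T₂ = 1330 K, V₂ = 8.36 L.
W = PΔV = 5870×(8.36−5.76) kPa·L = 15300 J.
ΔU = nCvΔT = 4.44×12.5×(1330−917) = 22900 J.
Q = ΔU + W = nCpΔT = 38200 J.
Net over both steps: W = -23700 J, Q = 33100 J, ΔU = 56800 J.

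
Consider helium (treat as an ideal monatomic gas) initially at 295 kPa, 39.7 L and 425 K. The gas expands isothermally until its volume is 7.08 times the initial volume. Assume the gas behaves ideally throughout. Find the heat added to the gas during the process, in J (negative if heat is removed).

22900 J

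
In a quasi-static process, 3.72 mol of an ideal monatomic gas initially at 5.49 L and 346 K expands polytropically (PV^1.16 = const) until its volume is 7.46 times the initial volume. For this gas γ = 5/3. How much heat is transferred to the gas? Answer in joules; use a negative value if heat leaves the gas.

14000 J

P₁ = nRT₁/V₁ = 3.72×8.314×346/5.49 = 1950 kPa.
Polytropic n=1.16: T₂ = T₁(V₁/V₂)^(n−1) = 346×(0.134)^0.16 = 251 K; P₂ = P₁(V₁/V₂)^n = 189 kPa.
W = (P₁V₁−P₂V₂)/(n−1) = (1950×5.49−189×41.0)/0.16 = 18400 J.
ΔU = nCvΔT = 3.72×12.5×(251−346) = -4410 J.
Q = ΔU + W = 14000 J.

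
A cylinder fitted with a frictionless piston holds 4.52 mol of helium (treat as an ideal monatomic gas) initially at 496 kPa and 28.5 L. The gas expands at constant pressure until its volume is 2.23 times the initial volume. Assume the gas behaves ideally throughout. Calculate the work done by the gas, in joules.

17400 J

T₁ = P₁V₁/(nR) = 496×28.5/(4.52×8.314) = 376 K.
Isobaric: P stays 496 kPa; V/T = const ⇒ T₂ = 839 K, V₂ = 63.6 L.
W = PΔV = 496×(63.6−28.5) kPa·L = 17400 J.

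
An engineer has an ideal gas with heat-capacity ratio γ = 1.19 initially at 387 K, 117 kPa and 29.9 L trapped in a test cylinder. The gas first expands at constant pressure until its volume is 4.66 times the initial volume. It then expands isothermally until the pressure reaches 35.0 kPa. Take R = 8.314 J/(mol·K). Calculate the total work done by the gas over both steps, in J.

32500 J

n = P₁V₁/(RT₁) = 117×29.9/(8.314×387) = 1.09 mol.
Step 1 — Isobaric: P stays 117 kPa; V/T = const ⇒ T₂ = 1800 K, V₂ = 139 L.
W = PΔV = 117×(139−29.9) kPa·L = 12800 J.
ΔU = nCvΔT = 1.09×43.8×(1800−387) = 67400 J.
Q = ΔU + W = nCpΔT = 80200 J.
State after step 1: P = 117 kPa, V = 139 L, T = 1800 K.
Step 2 — Isothermal: T stays 1800 K; PV = const ⇒ V₂ = 466 L, P₂ = 35.0 kPa.
ΔU = 0 (ideal gas, T constant).
W = nRT ln(V₂/V₁) = 1.09×8.314×1800×ln(3.34) = 19700 J.
Q = ΔU + W = 19700 J.
Net over both steps: W = 32500 J, Q = 99900 J, ΔU = 67400 J.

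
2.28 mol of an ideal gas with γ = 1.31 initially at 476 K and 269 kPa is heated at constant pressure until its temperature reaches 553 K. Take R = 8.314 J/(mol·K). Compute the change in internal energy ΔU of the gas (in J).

V₁ = nRT₁/P₁ = 2.28×8.314×476/269 = 33.5 L.
Isobaric: P stays 269 kPa; V/T = const ⇒ T₂ = 553 K, V₂ = 39.0 L.
For an ideal gas ΔU = nCvΔT with Cv = R/(γ−1) = 26.8 J/(mol·K).
ΔU = 2.28×26.8×(553−476) = 4710 J.

4710 J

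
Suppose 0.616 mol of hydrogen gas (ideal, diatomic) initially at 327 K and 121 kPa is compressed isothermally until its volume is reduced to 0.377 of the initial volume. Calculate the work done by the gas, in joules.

-1630 J

V₁ = nRT₁/P₁ = 0.616×8.314×327/121 = 13.8 L.
Isothermal: T stays 327 K; PV = const ⇒ V₂ = 5.22 L, P₂ = 321 kPa.
W = nRT ln(V₂/V₁) = 0.616×8.314×327×ln(0.377) = -1630 J.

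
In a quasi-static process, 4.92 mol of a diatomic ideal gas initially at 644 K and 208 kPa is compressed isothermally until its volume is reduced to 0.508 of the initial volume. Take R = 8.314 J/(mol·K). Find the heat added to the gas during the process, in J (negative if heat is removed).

-17800 J

V₁ = nRT₁/P₁ = 4.92×8.314×644/208 = 127 L.
Isothermal: T stays 644 K; PV = const ⇒ V₂ = 64.3 L, P₂ = 409 kPa.
ΔU = 0 (ideal gas, T constant).
W = nRT ln(V₂/V₁) = 4.92×8.314×644×ln(0.508) = -17800 J.
Q = ΔU + W = -17800 J.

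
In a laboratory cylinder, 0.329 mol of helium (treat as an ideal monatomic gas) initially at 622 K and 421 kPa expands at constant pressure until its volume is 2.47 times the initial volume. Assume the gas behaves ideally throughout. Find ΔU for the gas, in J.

V₁ = nRT₁/P₁ = 0.329×8.314×622/421 = 4.04 L.
Isobaric: P stays 421 kPa; V/T = const ⇒ T₂ = 1540 K, V₂ = 9.98 L.
For an ideal gas ΔU = nCvΔT with Cv = (3/2)R = 12.5 J/(mol·K).
ΔU = 0.329×12.5×(1540−622) = 3750 J.

3750 J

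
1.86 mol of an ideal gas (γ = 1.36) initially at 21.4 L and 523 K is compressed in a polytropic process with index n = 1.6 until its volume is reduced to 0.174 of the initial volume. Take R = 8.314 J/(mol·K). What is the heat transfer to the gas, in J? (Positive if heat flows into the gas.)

P₁ = nRT₁/V₁ = 1.86×8.314×523/21.4 = 378 kPa.
Polytropic n=1.6: T₂ = T₁(V₁/V₂)^(n−1) = 523×(5.75)^0.60 = 1490 K; P₂ = P₁(V₁/V₂)^n = 6200 kPa.
W = (P₁V₁−P₂V₂)/(n−1) = (378×21.4−6200×3.72)/0.60 = -25000 J.
ΔU = nCvΔT = 1.86×23.1×(1490−523) = 41700 J.
Q = ΔU + W = 16700 J.

16700 J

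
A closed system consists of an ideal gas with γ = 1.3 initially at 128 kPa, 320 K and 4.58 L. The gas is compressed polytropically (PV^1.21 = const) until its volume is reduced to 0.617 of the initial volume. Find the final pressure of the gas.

Polytropic n=1.21: T₂ = T₁(V₁/V₂)^(n−1) = 320×(1.62)^0.21 = 354 K; P₂ = P₁(V₁/V₂)^n = 230 kPa.

230 kPa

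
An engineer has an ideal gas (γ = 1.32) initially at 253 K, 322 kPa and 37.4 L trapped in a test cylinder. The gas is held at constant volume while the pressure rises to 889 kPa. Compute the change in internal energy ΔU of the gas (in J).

n = P₁V₁/(RT₁) = 322×37.4/(8.314×253) = 5.73 mol.
Isochoric: V stays 37.4 L; P/T = const ⇒ T₂ = 698 K, P₂ = 889 kPa.
For an ideal gas ΔU = nCvΔT with Cv = R/(γ−1) = 26.0 J/(mol·K).
ΔU = 5.73×26.0×(698−253) = 66300 J.

66300 J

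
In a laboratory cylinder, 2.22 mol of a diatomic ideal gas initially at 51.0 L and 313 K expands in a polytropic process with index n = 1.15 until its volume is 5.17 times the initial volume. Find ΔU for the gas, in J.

P₁ = nRT₁/V₁ = 2.22×8.314×313/51.0 = 113 kPa.
Polytropic n=1.15: T₂ = T₁(V₁/V₂)^(n−1) = 313×(0.193)^0.15 = 245 K; P₂ = P₁(V₁/V₂)^n = 17.1 kPa.
For an ideal gas ΔU = nCvΔT with Cv = (5/2)R = 20.8 J/(mol·K).
ΔU = 2.22×20.8×(245−313) = -3150 J.

-3150 J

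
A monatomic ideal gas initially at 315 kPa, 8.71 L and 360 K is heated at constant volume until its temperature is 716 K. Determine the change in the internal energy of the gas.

4070 J

n = P₁V₁/(RT₁) = 315×8.71/(8.314×360) = 0.917 mol.
Isochoric: V stays 8.71 L; P/T = const ⇒ T₂ = 716 K, P₂ = 626 kPa.
For an ideal gas ΔU = nCvΔT with Cv = (3/2)R = 12.5 J/(mol·K).
ΔU = 0.917×12.5×(716−360) = 4070 J.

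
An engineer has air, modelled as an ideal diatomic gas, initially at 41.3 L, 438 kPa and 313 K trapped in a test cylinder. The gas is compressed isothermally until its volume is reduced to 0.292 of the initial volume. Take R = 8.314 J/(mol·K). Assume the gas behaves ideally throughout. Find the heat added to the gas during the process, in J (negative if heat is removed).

n = P₁V₁/(RT₁) = 438×41.3/(8.314×313) = 6.95 mol.
Isothermal: T stays 313 K; PV = const ⇒ V₂ = 12.1 L, P₂ = 1500 kPa.
ΔU = 0 (ideal gas, T constant).
W = nRT ln(V₂/V₁) = 6.95×8.314×313×ln(0.292) = -22300 J.
Q = ΔU + W = -22300 J.

-22300 J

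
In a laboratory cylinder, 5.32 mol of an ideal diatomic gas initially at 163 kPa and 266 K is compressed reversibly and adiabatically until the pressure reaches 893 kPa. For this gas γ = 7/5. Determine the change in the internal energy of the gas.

18400 J

V₁ = nRT₁/P₁ = 5.32×8.314×266/163 = 72.2 L.
Adiabatic: T₂/T₁ = (P₂/P₁)^((γ−1)/γ) ⇒ T₂ = 266×(5.48)^0.286 = 432 K; V₂ = 21.4 L.
For an ideal gas ΔU = nCvΔT with Cv = (5/2)R = 20.8 J/(mol·K).
ΔU = 5.32×20.8×(432−266) = 18400 J.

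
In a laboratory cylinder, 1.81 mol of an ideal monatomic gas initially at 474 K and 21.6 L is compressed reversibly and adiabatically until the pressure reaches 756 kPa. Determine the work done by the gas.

P₁ = nRT₁/V₁ = 1.81×8.314×474/21.6 = 330 kPa.
Adiabatic: T₂/T₁ = (P₂/P₁)^((γ−1)/γ) ⇒ T₂ = 474×(2.29)^0.400 = 660 K; V₂ = 13.1 L.
ΔU = nCvΔT = 1.81×12.5×(660−474) = 4200 J.
Q = 0 for an adiabatic process, so W = −ΔU = -4200 J.

-4200 J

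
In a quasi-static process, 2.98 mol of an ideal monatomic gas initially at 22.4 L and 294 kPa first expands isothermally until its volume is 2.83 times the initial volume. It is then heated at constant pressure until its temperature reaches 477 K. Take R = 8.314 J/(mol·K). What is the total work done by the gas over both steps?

12100 J

T₁ = P₁V₁/(nR) = 294×22.4/(2.98×8.314) = 266 K.
Step 1 — Isothermal: T stays 266 K; PV = const ⇒ V₂ = 63.4 L, P₂ = 104 kPa.
ΔU = 0 (ideal gas, T constant).
W = nRT ln(V₂/V₁) = 2.98×8.314×266×ln(2.83) = 6850 J.
Q = ΔU + W = 6850 J.
State after step 1: P = 104 kPa, V = 63.4 L, T = 266 K.
Step 2 — Isobaric: P stays 104 kPa; V/T = const ⇒ T₂ = 477 K, V₂ = 114 L.
W = PΔV = 104×(114−63.4) kPa·L = 5230 J.
ΔU = nCvΔT = 2.98×12.5×(477−266) = 7850 J.
Q = ΔU + W = nCpΔT = 13100 J.
Net over both steps: W = 12100 J, Q = 19900 J, ΔU = 7850 J.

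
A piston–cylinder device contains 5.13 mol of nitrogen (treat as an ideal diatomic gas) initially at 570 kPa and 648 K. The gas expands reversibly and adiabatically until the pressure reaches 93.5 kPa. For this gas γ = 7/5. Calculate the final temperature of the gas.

387 K

V₁ = nRT₁/P₁ = 5.13×8.314×648/570 = 48.5 L.
Adiabatic: T₂/T₁ = (P₂/P₁)^((γ−1)/γ) ⇒ T₂ = 648×(0.164)^0.286 = 387 K; V₂ = 176 L.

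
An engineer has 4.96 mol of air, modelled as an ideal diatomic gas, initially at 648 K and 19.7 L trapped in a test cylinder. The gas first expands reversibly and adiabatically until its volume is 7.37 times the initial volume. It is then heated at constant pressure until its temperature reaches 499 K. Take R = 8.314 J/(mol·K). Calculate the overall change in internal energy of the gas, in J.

P₁ = nRT₁/V₁ = 4.96×8.314×648/19.7 = 1360 kPa.
Step 1 — Adiabatic: TV^(γ−1) = const ⇒ T₂ = 648×(0.136)^0.400 = 291 K; PV^γ = const ⇒ P₂ = 82.8 kPa.
ΔU = nCvΔT = 4.96×20.8×(291−648) = -36800 J.
Q = 0 for an adiabatic process, so W = −ΔU = 36800 J.
State after step 1: P = 82.8 kPa, V = 145 L, T = 291 K.
Step 2 — Isobaric: P stays 82.8 kPa; V/T = const ⇒ T₂ = 499 K, V₂ = 249 L.
W = PΔV = 82.8×(249−145) kPa·L = 8560 J.
ΔU = nCvΔT = 4.96×20.8×(499−291) = 21400 J.
Q = ΔU + W = nCpΔT = 30000 J.
Net over both steps: W = 45300 J, Q = 30000 J, ΔU = -15400 J.

-15400 J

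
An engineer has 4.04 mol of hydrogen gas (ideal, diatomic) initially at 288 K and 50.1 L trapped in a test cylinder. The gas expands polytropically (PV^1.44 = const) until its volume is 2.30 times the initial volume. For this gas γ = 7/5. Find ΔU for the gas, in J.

P₁ = nRT₁/V₁ = 4.04×8.314×288/50.1 = 193 kPa.
Polytropic n=1.44: T₂ = T₁(V₁/V₂)^(n−1) = 288×(0.435)^0.44 = 200 K; P₂ = P₁(V₁/V₂)^n = 58.2 kPa.
For an ideal gas ΔU = nCvΔT with Cv = (5/2)R = 20.8 J/(mol·K).
ΔU = 4.04×20.8×(200−288) = -7420 J.

-7420 J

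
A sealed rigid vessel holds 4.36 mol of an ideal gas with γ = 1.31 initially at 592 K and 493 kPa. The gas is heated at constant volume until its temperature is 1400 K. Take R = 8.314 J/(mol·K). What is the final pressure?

1170 kPa

V₁ = nRT₁/P₁ = 4.36×8.314×592/493 = 43.5 L.
Isochoric: V stays 43.5 L; P/T = const ⇒ T₂ = 1400 K, P₂ = 1170 kPa.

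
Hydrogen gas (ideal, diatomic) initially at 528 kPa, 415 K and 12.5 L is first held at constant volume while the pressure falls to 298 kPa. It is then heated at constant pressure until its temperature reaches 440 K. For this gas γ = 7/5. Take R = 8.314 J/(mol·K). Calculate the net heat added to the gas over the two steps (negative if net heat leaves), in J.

4270 J

n = P₁V₁/(RT₁) = 528×12.5/(8.314×415) = 1.91 mol.
Step 1 — Isochoric: V stays 12.5 L; P/T = const ⇒ T₂ = 234 K, P₂ = 298 kPa.
W = 0 (no volume change).
ΔU = nCvΔT = 1.91×20.8×(234−415) = -7190 J.
Q = ΔU = -7190 J.
State after step 1: P = 298 kPa, V = 12.5 L, T = 234 K.
Step 2 — Isobaric: P stays 298 kPa; V/T = const ⇒ T₂ = 440 K, V₂ = 23.5 L.
W = PΔV = 298×(23.5−12.5) kPa·L = 3270 J.
ΔU = nCvΔT = 1.91×20.8×(440−234) = 8180 J.
Q = ΔU + W = nCpΔT = 11500 J.
Net over both steps: W = 3270 J, Q = 4270 J, ΔU = 994 J.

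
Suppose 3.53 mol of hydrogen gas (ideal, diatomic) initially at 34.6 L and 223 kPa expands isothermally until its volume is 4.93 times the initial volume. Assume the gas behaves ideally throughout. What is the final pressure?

T₁ = P₁V₁/(nR) = 223×34.6/(3.53×8.314) = 263 K.
Isothermal: T stays 263 K; PV = const ⇒ V₂ = 171 L, P₂ = 45.2 kPa.

45.2 kPa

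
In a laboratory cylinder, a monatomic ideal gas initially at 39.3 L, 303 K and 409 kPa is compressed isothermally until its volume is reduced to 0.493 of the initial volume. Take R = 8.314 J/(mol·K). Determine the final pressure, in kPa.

830 kPa

Isothermal: T stays 303 K; PV = const ⇒ V₂ = 19.4 L, P₂ = 830 kPa.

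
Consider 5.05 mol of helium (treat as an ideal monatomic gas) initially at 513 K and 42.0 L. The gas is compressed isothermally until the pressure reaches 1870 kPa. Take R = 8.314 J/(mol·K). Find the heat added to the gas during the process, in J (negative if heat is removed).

P₁ = nRT₁/V₁ = 5.05×8.314×513/42.0 = 513 kPa.
Isothermal: T stays 513 K; PV = const ⇒ V₂ = 11.5 L, P₂ = 1870 kPa.
ΔU = 0 (ideal gas, T constant).
W = nRT ln(V₂/V₁) = 5.05×8.314×513×ln(0.274) = -27900 J.
Q = ΔU + W = -27900 J.

-27900 J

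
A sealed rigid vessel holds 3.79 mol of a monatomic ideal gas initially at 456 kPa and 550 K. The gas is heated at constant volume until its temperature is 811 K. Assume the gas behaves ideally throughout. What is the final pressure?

V₁ = nRT₁/P₁ = 3.79×8.314×550/456 = 38.0 L.
Isochoric: V stays 38.0 L; P/T = const ⇒ T₂ = 811 K, P₂ = 672 kPa.

672 kPa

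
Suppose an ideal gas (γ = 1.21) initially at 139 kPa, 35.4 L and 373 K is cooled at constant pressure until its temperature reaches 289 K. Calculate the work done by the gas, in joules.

n = P₁V₁/(RT₁) = 139×35.4/(8.314×373) = 1.59 mol.
Isobaric: P stays 139 kPa; V/T = const ⇒ T₂ = 289 K, V₂ = 27.4 L.
W = PΔV = 139×(27.4−35.4) kPa·L = -1110 J.

-1110 J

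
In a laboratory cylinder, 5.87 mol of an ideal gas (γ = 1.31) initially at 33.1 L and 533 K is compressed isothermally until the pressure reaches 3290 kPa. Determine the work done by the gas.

P₁ = nRT₁/V₁ = 5.87×8.314×533/33.1 = 786 kPa.
Isothermal: T stays 533 K; PV = const ⇒ V₂ = 7.91 L, P₂ = 3290 kPa.
W = nRT ln(V₂/V₁) = 5.87×8.314×533×ln(0.239) = -37200 J.

-37200 J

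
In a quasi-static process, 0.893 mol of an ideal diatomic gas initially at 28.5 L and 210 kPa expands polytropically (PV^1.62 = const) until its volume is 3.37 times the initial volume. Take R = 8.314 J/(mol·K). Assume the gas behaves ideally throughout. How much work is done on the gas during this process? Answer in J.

-5110 J

T₁ = P₁V₁/(nR) = 210×28.5/(0.893×8.314) = 806 K.
Polytropic n=1.62: T₂ = T₁(V₁/V₂)^(n−1) = 806×(0.297)^0.62 = 380 K; P₂ = P₁(V₁/V₂)^n = 29.3 kPa.
W = (P₁V₁−P₂V₂)/(n−1) = (210×28.5−29.3×96.0)/0.62 = 5110 J.
Work done on the gas = −W_by = -5110 J.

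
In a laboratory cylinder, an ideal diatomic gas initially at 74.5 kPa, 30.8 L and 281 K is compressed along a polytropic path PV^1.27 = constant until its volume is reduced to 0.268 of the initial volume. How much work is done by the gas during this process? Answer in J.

-3630 J

n = P₁V₁/(RT₁) = 74.5×30.8/(8.314×281) = 0.982 mol.
Polytropic n=1.27: T₂ = T₁(V₁/V₂)^(n−1) = 281×(3.73)^0.27 = 401 K; P₂ = P₁(V₁/V₂)^n = 397 kPa.
W = (P₁V₁−P₂V₂)/(n−1) = (74.5×30.8−397×8.25)/0.27 = -3630 J.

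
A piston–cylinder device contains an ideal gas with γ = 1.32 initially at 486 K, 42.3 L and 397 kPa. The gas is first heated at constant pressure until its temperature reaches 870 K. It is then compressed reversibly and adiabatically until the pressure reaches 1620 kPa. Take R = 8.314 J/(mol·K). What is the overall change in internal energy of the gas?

79600 J

n = P₁V₁/(RT₁) = 397×42.3/(8.314×486) = 4.16 mol.
Step 1 — Isobaric: P stays 397 kPa; V/T = const ⇒ T₂ = 870 K, V₂ = 75.7 L.
W = PΔV = 397×(75.7−42.3) kPa·L = 13300 J.
ΔU = nCvΔT = 4.16×26.0×(870−486) = 41500 J.
Q = ΔU + W = nCpΔT = 54700 J.
State after step 1: P = 397 kPa, V = 75.7 L, T = 870 K.
Step 2 — Adiabatic: T₂/T₁ = (P₂/P₁)^((γ−1)/γ) ⇒ T₂ = 870×(4.08)^0.242 = 1220 K; V₂ = 26.1 L.
ΔU = nCvΔT = 4.16×26.0×(1220−870) = 38200 J.
Q = 0 for an adiabatic process, so W = −ΔU = -38200 J.
Net over both steps: W = -24900 J, Q = 54700 J, ΔU = 79600 J.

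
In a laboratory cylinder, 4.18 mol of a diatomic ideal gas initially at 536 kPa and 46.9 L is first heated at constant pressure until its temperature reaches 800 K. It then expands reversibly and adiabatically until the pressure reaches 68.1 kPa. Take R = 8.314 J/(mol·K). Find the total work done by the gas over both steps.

33600 J

T₁ = P₁V₁/(nR) = 536×46.9/(4.18×8.314) = 723 K.
Step 1 — Isobaric: P stays 536 kPa; V/T = const ⇒ T₂ = 800 K, V₂ = 51.9 L.
W = PΔV = 536×(51.9−46.9) kPa·L = 2660 J.
ΔU = nCvΔT = 4.18×20.8×(800−723) = 6660 J.
Q = ΔU + W = nCpΔT = 9320 J.
State after step 1: P = 536 kPa, V = 51.9 L, T = 800 K.
Step 2 — Adiabatic: T₂/T₁ = (P₂/P₁)^((γ−1)/γ) ⇒ T₂ = 800×(0.127)^0.286 = 444 K; V₂ = 226 L.
ΔU = nCvΔT = 4.18×20.8×(444−800) = -31000 J.
Q = 0 for an adiabatic process, so W = −ΔU = 31000 J.
Net over both steps: W = 33600 J, Q = 9320 J, ΔU = -24300 J.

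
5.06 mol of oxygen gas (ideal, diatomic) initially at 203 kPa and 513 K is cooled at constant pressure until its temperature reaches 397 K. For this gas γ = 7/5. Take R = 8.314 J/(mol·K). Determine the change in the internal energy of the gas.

V₁ = nRT₁/P₁ = 5.06×8.314×513/203 = 106 L.
Isobaric: P stays 203 kPa; V/T = const ⇒ T₂ = 397 K, V₂ = 82.3 L.
For an ideal gas ΔU = nCvΔT with Cv = (5/2)R = 20.8 J/(mol·K).
ΔU = 5.06×20.8×(397−513) = -12200 J.

-12200 J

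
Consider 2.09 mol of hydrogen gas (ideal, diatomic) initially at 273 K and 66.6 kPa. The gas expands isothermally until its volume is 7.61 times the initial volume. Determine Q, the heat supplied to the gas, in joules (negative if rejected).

9630 J

V₁ = nRT₁/P₁ = 2.09×8.314×273/66.6 = 71.2 L.
Isothermal: T stays 273 K; PV = const ⇒ V₂ = 542 L, P₂ = 8.75 kPa.
ΔU = 0 (ideal gas, T constant).
W = nRT ln(V₂/V₁) = 2.09×8.314×273×ln(7.61) = 9630 J.
Q = ΔU + W = 9630 J.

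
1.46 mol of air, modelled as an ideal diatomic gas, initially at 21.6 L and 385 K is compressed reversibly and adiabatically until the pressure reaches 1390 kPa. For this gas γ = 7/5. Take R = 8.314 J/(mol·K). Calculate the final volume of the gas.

5.72 L

P₁ = nRT₁/V₁ = 1.46×8.314×385/21.6 = 216 kPa.
Adiabatic: T₂/T₁ = (P₂/P₁)^((γ−1)/γ) ⇒ T₂ = 385×(6.42)^0.286 = 655 K; V₂ = 5.72 L.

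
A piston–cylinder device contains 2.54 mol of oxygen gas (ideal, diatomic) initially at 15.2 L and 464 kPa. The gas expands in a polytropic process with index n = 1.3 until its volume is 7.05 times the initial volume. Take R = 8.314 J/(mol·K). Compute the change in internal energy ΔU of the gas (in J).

T₁ = P₁V₁/(nR) = 464×15.2/(2.54×8.314) = 334 K.
Polytropic n=1.3: T₂ = T₁(V₁/V₂)^(n−1) = 334×(0.142)^0.30 = 186 K; P₂ = P₁(V₁/V₂)^n = 36.6 kPa.
For an ideal gas ΔU = nCvΔT with Cv = (5/2)R = 20.8 J/(mol·K).
ΔU = 2.54×20.8×(186−334) = -7820 J.

-7820 J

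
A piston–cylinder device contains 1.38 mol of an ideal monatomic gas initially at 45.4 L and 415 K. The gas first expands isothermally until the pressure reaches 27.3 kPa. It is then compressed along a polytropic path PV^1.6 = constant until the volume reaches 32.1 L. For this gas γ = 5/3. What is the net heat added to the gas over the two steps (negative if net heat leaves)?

5010 J

P₁ = nRT₁/V₁ = 1.38×8.314×415/45.4 = 105 kPa.
Step 1 — Isothermal: T stays 415 K; PV = const ⇒ V₂ = 174 L, P₂ = 27.3 kPa.
ΔU = 0 (ideal gas, T constant).
W = nRT ln(V₂/V₁) = 1.38×8.314×415×ln(3.84) = 6410 J.
Q = ΔU + W = 6410 J.
State after step 1: P = 27.3 kPa, V = 174 L, T = 415 K.
Step 2 — Polytropic n=1.6: T₂ = T₁(V₁/V₂)^(n−1) = 415×(5.43)^0.60 = 1150 K; P₂ = P₁(V₁/V₂)^n = 410 kPa.
W = (P₁V₁−P₂V₂)/(n−1) = (27.3×174−410×32.1)/0.60 = -14000 J.
ΔU = nCvΔT = 1.38×12.5×(1150−415) = 12600 J.
Q = ΔU + W = -1400 J.
Net over both steps: W = -7570 J, Q = 5010 J, ΔU = 12600 J.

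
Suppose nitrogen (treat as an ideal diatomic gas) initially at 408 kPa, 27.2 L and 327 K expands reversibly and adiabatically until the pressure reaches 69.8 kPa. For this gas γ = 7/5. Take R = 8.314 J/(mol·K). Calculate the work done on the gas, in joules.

n = P₁V₁/(RT₁) = 408×27.2/(8.314×327) = 4.08 mol.
Adiabatic: T₂/T₁ = (P₂/P₁)^((γ−1)/γ) ⇒ T₂ = 327×(0.171)^0.286 = 197 K; V₂ = 96.0 L.
ΔU = nCvΔT = 4.08×20.8×(197−327) = -11000 J.
Q = 0 for an adiabatic process, so W = −ΔU = 11000 J.
Work done on the gas = −W_by = -11000 J.

-11000 J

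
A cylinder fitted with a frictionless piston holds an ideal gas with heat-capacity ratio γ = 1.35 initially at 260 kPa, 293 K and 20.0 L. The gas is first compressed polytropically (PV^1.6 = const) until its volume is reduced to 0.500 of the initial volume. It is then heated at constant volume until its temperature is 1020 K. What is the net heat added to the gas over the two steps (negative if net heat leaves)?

32400 J

n = P₁V₁/(RT₁) = 260×20.0/(8.314×293) = 2.13 mol.
Step 1 — Polytropic n=1.6: T₂ = T₁(V₁/V₂)^(n−1) = 293×(2.00)^0.60 = 444 K; P₂ = P₁(V₁/V₂)^n = 788 kPa.
W = (P₁V₁−P₂V₂)/(n−1) = (260×20.0−788×10.0)/0.60 = -4470 J.
ΔU = nCvΔT = 2.13×23.8×(444−293) = 7660 J.
Q = ΔU + W = 3190 J.
State after step 1: P = 788 kPa, V = 10.0 L, T = 444 K.
Step 2 — Isochoric: V stays 10.0 L; P/T = const ⇒ T₂ = 1020 K, P₂ = 1810 kPa.
W = 0 (no volume change).
ΔU = nCvΔT = 2.13×23.8×(1020−444) = 29200 J.
Q = ΔU = 29200 J.
Net over both steps: W = -4470 J, Q = 32400 J, ΔU = 36900 J.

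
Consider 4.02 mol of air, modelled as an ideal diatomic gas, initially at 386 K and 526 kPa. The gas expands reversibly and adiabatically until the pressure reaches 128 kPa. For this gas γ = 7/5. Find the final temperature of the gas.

258 K

V₁ = nRT₁/P₁ = 4.02×8.314×386/526 = 24.5 L.
Adiabatic: T₂/T₁ = (P₂/P₁)^((γ−1)/γ) ⇒ T₂ = 386×(0.243)^0.286 = 258 K; V₂ = 67.3 L.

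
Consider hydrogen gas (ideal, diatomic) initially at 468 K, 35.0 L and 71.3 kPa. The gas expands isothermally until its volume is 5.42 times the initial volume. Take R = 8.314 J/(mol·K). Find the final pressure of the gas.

13.2 kPa

Isothermal: T stays 468 K; PV = const ⇒ V₂ = 190 L, P₂ = 13.2 kPa.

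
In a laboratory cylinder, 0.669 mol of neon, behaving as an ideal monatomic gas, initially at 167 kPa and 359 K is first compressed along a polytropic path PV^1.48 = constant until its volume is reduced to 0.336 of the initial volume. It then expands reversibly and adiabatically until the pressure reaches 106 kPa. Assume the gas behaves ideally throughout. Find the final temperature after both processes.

265 K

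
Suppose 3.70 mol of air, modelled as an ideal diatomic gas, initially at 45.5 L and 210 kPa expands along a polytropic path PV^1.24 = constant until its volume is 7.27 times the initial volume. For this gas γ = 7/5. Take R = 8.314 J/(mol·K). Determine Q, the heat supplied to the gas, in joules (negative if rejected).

T₁ = P₁V₁/(nR) = 210×45.5/(3.70×8.314) = 311 K.
Polytropic n=1.24: T₂ = T₁(V₁/V₂)^(n−1) = 311×(0.138)^0.24 = 193 K; P₂ = P₁(V₁/V₂)^n = 17.9 kPa.
W = (P₁V₁−P₂V₂)/(n−1) = (210×45.5−17.9×331)/0.24 = 15100 J.
ΔU = nCvΔT = 3.70×20.8×(193−311) = -9050 J.
Q = ΔU + W = 6030 J.

6030 J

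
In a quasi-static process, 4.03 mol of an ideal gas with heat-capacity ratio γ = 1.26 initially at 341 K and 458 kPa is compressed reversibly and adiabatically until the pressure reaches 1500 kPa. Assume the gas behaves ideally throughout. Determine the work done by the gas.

V₁ = nRT₁/P₁ = 4.03×8.314×341/458 = 24.9 L.
Adiabatic: T₂/T₁ = (P₂/P₁)^((γ−1)/γ) ⇒ T₂ = 341×(3.28)^0.206 = 436 K; V₂ = 9.73 L.
ΔU = nCvΔT = 4.03×32.0×(436−341) = 12200 J.
Q = 0 for an adiabatic process, so W = −ΔU = -12200 J.

-12200 J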